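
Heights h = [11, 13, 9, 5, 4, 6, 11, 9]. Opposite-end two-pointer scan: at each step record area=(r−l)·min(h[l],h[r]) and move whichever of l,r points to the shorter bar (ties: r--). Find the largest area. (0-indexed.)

l=0 r=7: min(11,9)*7=63 best=63 *, r--
l=0 r=6: min(11,11)*6=66 best=66 *, r--
l=0 r=5: min(11,6)*5=30 best=66, r--
l=0 r=4: min(11,4)*4=16 best=66, r--
l=0 r=3: min(11,5)*3=15 best=66, r--
l=0 r=2: min(11,9)*2=18 best=66, r--
l=0 r=1: min(11,13)*1=11 best=66, l++

max area = 66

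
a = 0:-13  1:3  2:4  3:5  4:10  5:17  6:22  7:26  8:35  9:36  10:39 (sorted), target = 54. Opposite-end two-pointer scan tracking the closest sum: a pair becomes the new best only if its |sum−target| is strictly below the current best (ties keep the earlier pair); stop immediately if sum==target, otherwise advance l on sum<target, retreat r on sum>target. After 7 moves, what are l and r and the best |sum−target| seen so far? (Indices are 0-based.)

l=0 r=10: -13+39=26 d=28 *, l++
l=1 r=10: 3+39=42 d=12 *, l++
l=2 r=10: 4+39=43 d=11 *, l++
l=3 r=10: 5+39=44 d=10 *, l++
l=4 r=10: 10+39=49 d=5 *, l++
l=5 r=10: 17+39=56 d=2 *, r--
l=5 r=9: 17+36=53 d=1 *, l++

l=6, r=9, best |Δ|=1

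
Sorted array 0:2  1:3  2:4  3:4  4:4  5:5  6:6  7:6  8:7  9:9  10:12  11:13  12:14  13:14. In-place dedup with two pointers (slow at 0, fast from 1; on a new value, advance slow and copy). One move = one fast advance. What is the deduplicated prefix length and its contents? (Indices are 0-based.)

length 10; prefix = [2, 3, 4, 5, 6, 7, 9, 12, 13, 14]

slow=0 fast=1: a[fast]=3≠a[slow]=2 write a[1]=3, slow++,fast++
slow=1 fast=2: a[fast]=4≠a[slow]=3 write a[2]=4, slow++,fast++
slow=2 fast=3: a[fast]=4=a[slow] dup, fast++
slow=2 fast=4: a[fast]=4=a[slow] dup, fast++
slow=2 fast=5: a[fast]=5≠a[slow]=4 write a[3]=5, slow++,fast++
slow=3 fast=6: a[fast]=6≠a[slow]=5 write a[4]=6, slow++,fast++
slow=4 fast=7: a[fast]=6=a[slow] dup, fast++
slow=4 fast=8: a[fast]=7≠a[slow]=6 write a[5]=7, slow++,fast++
slow=5 fast=9: a[fast]=9≠a[slow]=7 write a[6]=9, slow++,fast++
slow=6 fast=10: a[fast]=12≠a[slow]=9 write a[7]=12, slow++,fast++
slow=7 fast=11: a[fast]=13≠a[slow]=12 write a[8]=13, slow++,fast++
slow=8 fast=12: a[fast]=14≠a[slow]=13 write a[9]=14, slow++,fast++
slow=9 fast=13: a[fast]=14=a[slow] dup, fast++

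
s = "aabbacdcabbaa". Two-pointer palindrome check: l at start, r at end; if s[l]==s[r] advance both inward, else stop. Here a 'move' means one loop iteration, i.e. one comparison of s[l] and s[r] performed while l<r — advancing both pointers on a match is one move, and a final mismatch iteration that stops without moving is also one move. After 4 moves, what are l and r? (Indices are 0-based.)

l=0 r=12: 'a'=='a', l++,r--
l=1 r=11: 'a'=='a', l++,r--
l=2 r=10: 'b'=='b', l++,r--
l=3 r=9: 'b'=='b', l++,r--

l=4, r=8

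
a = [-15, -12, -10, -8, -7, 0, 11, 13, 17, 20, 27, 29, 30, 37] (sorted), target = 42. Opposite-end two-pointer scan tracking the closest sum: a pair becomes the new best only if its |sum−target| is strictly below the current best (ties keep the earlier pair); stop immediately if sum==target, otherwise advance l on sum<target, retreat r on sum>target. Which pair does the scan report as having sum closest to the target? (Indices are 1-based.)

l=1 r=14: -15+37=22 d=20 *, l++
l=2 r=14: -12+37=25 d=17 *, l++
l=3 r=14: -10+37=27 d=15 *, l++
l=4 r=14: -8+37=29 d=13 *, l++
l=5 r=14: -7+37=30 d=12 *, l++
l=6 r=14: 0+37=37 d=5 *, l++
l=7 r=14: 11+37=48 d=6, r--
l=7 r=13: 11+30=41 d=1 *, l++
l=8 r=13: 13+30=43 d=1, r--
l=8 r=12: 13+29=42 d=0 *, stop

pair (13, 29) with sum 42 (|Δ|=0)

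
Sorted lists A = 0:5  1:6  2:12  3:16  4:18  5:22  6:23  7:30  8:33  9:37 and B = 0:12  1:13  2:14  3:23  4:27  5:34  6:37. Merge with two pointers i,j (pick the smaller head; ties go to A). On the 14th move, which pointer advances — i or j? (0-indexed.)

[i=0,j=0] A[i]=5<=B[j]=12 take 5 → i++
[i=1,j=0] A[i]=6<=B[j]=12 take 6 → i++
[i=2,j=0] A[i]=12<=B[j]=12 take 12 → i++
[i=3,j=0] A[i]=16>B[j]=12 take 12 → j++
[i=3,j=1] A[i]=16>B[j]=13 take 13 → j++
[i=3,j=2] A[i]=16>B[j]=14 take 14 → j++
[i=3,j=3] A[i]=16<=B[j]=23 take 16 → i++
[i=4,j=3] A[i]=18<=B[j]=23 take 18 → i++
[i=5,j=3] A[i]=22<=B[j]=23 take 22 → i++
[i=6,j=3] A[i]=23<=B[j]=23 take 23 → i++
[i=7,j=3] A[i]=30>B[j]=23 take 23 → j++
[i=7,j=4] A[i]=30>B[j]=27 take 27 → j++
[i=7,j=5] A[i]=30<=B[j]=34 take 30 → i++
[i=8,j=5] A[i]=33<=B[j]=34 take 33 → i++

i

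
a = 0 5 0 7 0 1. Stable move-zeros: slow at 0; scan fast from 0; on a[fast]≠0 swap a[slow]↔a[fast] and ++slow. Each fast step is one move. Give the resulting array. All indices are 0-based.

(s=0,f=0) a[fast]=0 → fast++
(s=0,f=1) a[fast]=5≠0 swap→a[0]=5 → slow++,fast++
(s=1,f=2) a[fast]=0 → fast++
(s=1,f=3) a[fast]=7≠0 swap→a[1]=7 → slow++,fast++
(s=2,f=4) a[fast]=0 → fast++
(s=2,f=5) a[fast]=1≠0 swap→a[2]=1 → slow++,fast++

[5, 7, 1, 0, 0, 0]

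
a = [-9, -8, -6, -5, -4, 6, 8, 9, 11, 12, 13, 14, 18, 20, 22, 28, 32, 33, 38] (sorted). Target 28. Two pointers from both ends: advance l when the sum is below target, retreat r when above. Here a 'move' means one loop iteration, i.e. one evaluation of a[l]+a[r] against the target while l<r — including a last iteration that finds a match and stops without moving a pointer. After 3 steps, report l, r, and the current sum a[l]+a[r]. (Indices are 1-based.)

l=3, r=18, sum=27

[1,19] -9+38=29 >28 → r--
[1,18] -9+33=24 <28 → l++
[2,18] -8+33=25 <28 → l++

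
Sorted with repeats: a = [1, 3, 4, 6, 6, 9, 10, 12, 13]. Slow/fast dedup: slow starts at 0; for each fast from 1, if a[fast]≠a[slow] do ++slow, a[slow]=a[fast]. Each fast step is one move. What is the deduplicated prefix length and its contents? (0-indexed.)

slow=0 fast=1: a[fast]=3≠a[slow]=1 write a[1]=3, slow++,fast++
slow=1 fast=2: a[fast]=4≠a[slow]=3 write a[2]=4, slow++,fast++
slow=2 fast=3: a[fast]=6≠a[slow]=4 write a[3]=6, slow++,fast++
slow=3 fast=4: a[fast]=6=a[slow] dup, fast++
slow=3 fast=5: a[fast]=9≠a[slow]=6 write a[4]=9, slow++,fast++
slow=4 fast=6: a[fast]=10≠a[slow]=9 write a[5]=10, slow++,fast++
slow=5 fast=7: a[fast]=12≠a[slow]=10 write a[6]=12, slow++,fast++
slow=6 fast=8: a[fast]=13≠a[slow]=12 write a[7]=13, slow++,fast++

length 8; prefix = [1, 3, 4, 6, 9, 10, 12, 13]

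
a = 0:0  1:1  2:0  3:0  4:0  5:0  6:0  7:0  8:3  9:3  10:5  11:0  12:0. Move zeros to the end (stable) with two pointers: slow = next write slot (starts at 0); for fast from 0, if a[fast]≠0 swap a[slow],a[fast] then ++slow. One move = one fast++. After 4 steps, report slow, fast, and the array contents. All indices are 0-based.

(s=0,f=0) a[fast]=0 → fast++
(s=0,f=1) a[fast]=1≠0 swap→a[0]=1 → slow++,fast++
(s=1,f=2) a[fast]=0 → fast++
(s=1,f=3) a[fast]=0 → fast++

slow=1, fast=4, a=[1, 0, 0, 0, 0, 0, 0, 0, 3, 3, 5, 0, 0]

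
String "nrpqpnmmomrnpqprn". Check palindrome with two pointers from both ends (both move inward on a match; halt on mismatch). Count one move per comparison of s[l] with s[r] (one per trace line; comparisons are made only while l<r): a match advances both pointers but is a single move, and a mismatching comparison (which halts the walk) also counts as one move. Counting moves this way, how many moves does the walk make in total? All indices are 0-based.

7 moves

l=0 r=16: 'n'=='n', l++,r--
l=1 r=15: 'r'=='r', l++,r--
l=2 r=14: 'p'=='p', l++,r--
l=3 r=13: 'q'=='q', l++,r--
l=4 r=12: 'p'=='p', l++,r--
l=5 r=11: 'n'=='n', l++,r--
l=6 r=10: 'm'!='r', stop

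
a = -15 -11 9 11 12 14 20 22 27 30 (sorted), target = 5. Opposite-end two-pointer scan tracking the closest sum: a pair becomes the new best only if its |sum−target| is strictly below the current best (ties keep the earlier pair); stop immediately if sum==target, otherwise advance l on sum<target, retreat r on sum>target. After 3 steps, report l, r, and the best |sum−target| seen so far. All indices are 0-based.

[0,9] -15+30=15 d=10 * → r--
[0,8] -15+27=12 d=7 * → r--
[0,7] -15+22=7 d=2 * → r--

l=0, r=6, best |Δ|=2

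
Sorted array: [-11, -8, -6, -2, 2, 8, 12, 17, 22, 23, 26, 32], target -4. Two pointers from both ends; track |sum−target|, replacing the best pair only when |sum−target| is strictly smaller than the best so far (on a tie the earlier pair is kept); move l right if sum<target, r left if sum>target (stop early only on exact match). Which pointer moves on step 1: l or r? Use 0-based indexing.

l=0 r=11: -11+32=21 d=25 *, r--

r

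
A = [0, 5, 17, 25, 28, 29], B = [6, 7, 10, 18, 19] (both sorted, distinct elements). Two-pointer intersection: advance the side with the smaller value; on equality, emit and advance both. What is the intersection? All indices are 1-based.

[i=1,j=1] 0<6 → i++
[i=2,j=1] 5<6 → i++
[i=3,j=1] 17>6 → j++
[i=3,j=2] 17>7 → j++
[i=3,j=3] 17>10 → j++
[i=3,j=4] 17<18 → i++
[i=4,j=4] 25>18 → j++
[i=4,j=5] 25>19 → j++

intersection = []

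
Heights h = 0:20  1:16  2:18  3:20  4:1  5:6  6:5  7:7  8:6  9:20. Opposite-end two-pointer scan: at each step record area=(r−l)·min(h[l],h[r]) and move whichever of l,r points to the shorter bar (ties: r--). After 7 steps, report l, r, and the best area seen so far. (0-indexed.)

l=0 r=9: min(20,20)*9=180 best=180 *, r--
l=0 r=8: min(20,6)*8=48 best=180, r--
l=0 r=7: min(20,7)*7=49 best=180, r--
l=0 r=6: min(20,5)*6=30 best=180, r--
l=0 r=5: min(20,6)*5=30 best=180, r--
l=0 r=4: min(20,1)*4=4 best=180, r--
l=0 r=3: min(20,20)*3=60 best=180, r--

l=0, r=2, best area=180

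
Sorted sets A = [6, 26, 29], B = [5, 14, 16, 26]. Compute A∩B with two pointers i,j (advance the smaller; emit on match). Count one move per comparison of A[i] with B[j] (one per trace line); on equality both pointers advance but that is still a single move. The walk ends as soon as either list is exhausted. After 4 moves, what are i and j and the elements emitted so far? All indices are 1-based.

i=1 j=1: 6>5, j++
i=1 j=2: 6<14, i++
i=2 j=2: 26>14, j++
i=2 j=3: 26>16, j++

i=2, j=4, emitted=[]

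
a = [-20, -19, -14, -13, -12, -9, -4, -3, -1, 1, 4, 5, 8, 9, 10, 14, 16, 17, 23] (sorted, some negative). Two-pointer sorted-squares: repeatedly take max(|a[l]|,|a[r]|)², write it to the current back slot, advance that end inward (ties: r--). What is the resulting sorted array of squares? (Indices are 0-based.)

l=0 r=18: |-20|<=|23| out[18]=529, r--
l=0 r=17: |-20|>|17| out[17]=400, l++
l=1 r=17: |-19|>|17| out[16]=361, l++
l=2 r=17: |-14|<=|17| out[15]=289, r--
l=2 r=16: |-14|<=|16| out[14]=256, r--
l=2 r=15: |-14|<=|14| out[13]=196, r--
l=2 r=14: |-14|>|10| out[12]=196, l++
l=3 r=14: |-13|>|10| out[11]=169, l++
l=4 r=14: |-12|>|10| out[10]=144, l++
l=5 r=14: |-9|<=|10| out[9]=100, r--
l=5 r=13: |-9|<=|9| out[8]=81, r--
l=5 r=12: |-9|>|8| out[7]=81, l++
l=6 r=12: |-4|<=|8| out[6]=64, r--
l=6 r=11: |-4|<=|5| out[5]=25, r--
l=6 r=10: |-4|<=|4| out[4]=16, r--
l=6 r=9: |-4|>|1| out[3]=16, l++
l=7 r=9: |-3|>|1| out[2]=9, l++
l=8 r=9: |-1|<=|1| out[1]=1, r--
l=8 r=8: |-1|<=|-1| out[0]=1, r--

[1, 1, 9, 16, 16, 25, 64, 81, 81, 100, 144, 169, 196, 196, 256, 289, 361, 400, 529]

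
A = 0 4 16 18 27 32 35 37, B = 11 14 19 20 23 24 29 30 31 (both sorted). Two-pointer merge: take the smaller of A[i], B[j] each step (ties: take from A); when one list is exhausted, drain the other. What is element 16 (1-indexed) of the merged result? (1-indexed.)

merged[16] = 35

i=1 j=1: A[i]=0<=B[j]=11 take 0, i++
i=2 j=1: A[i]=4<=B[j]=11 take 4, i++
i=3 j=1: A[i]=16>B[j]=11 take 11, j++
i=3 j=2: A[i]=16>B[j]=14 take 14, j++
i=3 j=3: A[i]=16<=B[j]=19 take 16, i++
i=4 j=3: A[i]=18<=B[j]=19 take 18, i++
i=5 j=3: A[i]=27>B[j]=19 take 19, j++
i=5 j=4: A[i]=27>B[j]=20 take 20, j++
i=5 j=5: A[i]=27>B[j]=23 take 23, j++
i=5 j=6: A[i]=27>B[j]=24 take 24, j++
i=5 j=7: A[i]=27<=B[j]=29 take 27, i++
i=6 j=7: A[i]=32>B[j]=29 take 29, j++
i=6 j=8: A[i]=32>B[j]=30 take 30, j++
i=6 j=9: A[i]=32>B[j]=31 take 31, j++
i=6 j=10: B done, take A[i]=32, i++
i=7 j=10: B done, take A[i]=35, i++
i=8 j=10: B done, take A[i]=37, i++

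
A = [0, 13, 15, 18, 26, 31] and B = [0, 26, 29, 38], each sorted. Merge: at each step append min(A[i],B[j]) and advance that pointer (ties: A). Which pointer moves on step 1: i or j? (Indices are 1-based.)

[i=1,j=1] A[i]=0<=B[j]=0 take 0 → i++

i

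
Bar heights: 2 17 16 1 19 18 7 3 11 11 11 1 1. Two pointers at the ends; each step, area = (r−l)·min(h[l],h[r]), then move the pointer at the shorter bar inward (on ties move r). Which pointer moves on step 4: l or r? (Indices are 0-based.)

l=0 r=12: min(2,1)*12=12 best=12 *, r--
l=0 r=11: min(2,1)*11=11 best=12, r--
l=0 r=10: min(2,11)*10=20 best=20 *, l++
l=1 r=10: min(17,11)*9=99 best=99 *, r--

r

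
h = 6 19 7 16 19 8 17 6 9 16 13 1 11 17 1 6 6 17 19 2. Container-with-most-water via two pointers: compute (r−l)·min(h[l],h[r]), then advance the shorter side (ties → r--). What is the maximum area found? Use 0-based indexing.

[0,19] min(6,2)*19=38 best=38 * → r--
[0,18] min(6,19)*18=108 best=108 * → l++
[1,18] min(19,19)*17=323 best=323 * → r--
[1,17] min(19,17)*16=272 best=323 → r--
[1,16] min(19,6)*15=90 best=323 → r--
[1,15] min(19,6)*14=84 best=323 → r--
[1,14] min(19,1)*13=13 best=323 → r--
[1,13] min(19,17)*12=204 best=323 → r--
[1,12] min(19,11)*11=121 best=323 → r--
[1,11] min(19,1)*10=10 best=323 → r--
[1,10] min(19,13)*9=117 best=323 → r--
[1,9] min(19,16)*8=128 best=323 → r--
[1,8] min(19,9)*7=63 best=323 → r--
[1,7] min(19,6)*6=36 best=323 → r--
[1,6] min(19,17)*5=85 best=323 → r--
[1,5] min(19,8)*4=32 best=323 → r--
[1,4] min(19,19)*3=57 best=323 → r--
[1,3] min(19,16)*2=32 best=323 → r--
[1,2] min(19,7)*1=7 best=323 → r--

max area = 323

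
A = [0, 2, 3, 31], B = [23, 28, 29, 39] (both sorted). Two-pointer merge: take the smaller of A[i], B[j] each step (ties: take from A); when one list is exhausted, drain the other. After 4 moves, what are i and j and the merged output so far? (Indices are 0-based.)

i=0 j=0: A[i]=0<=B[j]=23 take 0, i++
i=1 j=0: A[i]=2<=B[j]=23 take 2, i++
i=2 j=0: A[i]=3<=B[j]=23 take 3, i++
i=3 j=0: A[i]=31>B[j]=23 take 23, j++

i=3, j=1, merged so far=[0, 2, 3, 23]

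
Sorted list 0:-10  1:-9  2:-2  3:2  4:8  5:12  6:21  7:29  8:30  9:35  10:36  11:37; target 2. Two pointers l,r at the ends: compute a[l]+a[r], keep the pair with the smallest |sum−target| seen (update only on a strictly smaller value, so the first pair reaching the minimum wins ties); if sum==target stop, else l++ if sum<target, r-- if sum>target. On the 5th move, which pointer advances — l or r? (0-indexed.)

r

[0,11] -10+37=27 d=25 * → r--
[0,10] -10+36=26 d=24 * → r--
[0,9] -10+35=25 d=23 * → r--
[0,8] -10+30=20 d=18 * → r--
[0,7] -10+29=19 d=17 * → r--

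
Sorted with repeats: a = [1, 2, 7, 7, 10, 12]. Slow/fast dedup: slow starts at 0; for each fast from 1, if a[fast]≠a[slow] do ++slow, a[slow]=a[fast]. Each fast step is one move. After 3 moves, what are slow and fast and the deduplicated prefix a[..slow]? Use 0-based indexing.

slow=0 fast=1: a[fast]=2≠a[slow]=1 write a[1]=2, slow++,fast++
slow=1 fast=2: a[fast]=7≠a[slow]=2 write a[2]=7, slow++,fast++
slow=2 fast=3: a[fast]=7=a[slow] dup, fast++

slow=2, fast=4, prefix=[1, 2, 7]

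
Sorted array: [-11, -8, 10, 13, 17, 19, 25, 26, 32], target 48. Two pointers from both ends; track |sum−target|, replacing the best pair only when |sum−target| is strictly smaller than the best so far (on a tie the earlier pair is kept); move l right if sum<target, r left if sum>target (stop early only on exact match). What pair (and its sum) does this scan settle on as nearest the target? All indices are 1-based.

[1,9] -11+32=21 d=27 * → l++
[2,9] -8+32=24 d=24 * → l++
[3,9] 10+32=42 d=6 * → l++
[4,9] 13+32=45 d=3 * → l++
[5,9] 17+32=49 d=1 * → r--
[5,8] 17+26=43 d=5 → l++
[6,8] 19+26=45 d=3 → l++
[7,8] 25+26=51 d=3 → r--

pair (17, 32) with sum 49 (|Δ|=1)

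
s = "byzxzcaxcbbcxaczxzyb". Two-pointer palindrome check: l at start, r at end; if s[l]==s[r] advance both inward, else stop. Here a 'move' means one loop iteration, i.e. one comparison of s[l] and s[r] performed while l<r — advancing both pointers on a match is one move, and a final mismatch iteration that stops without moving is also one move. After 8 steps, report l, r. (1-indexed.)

l=9, r=12

[1,20] 'b'=='b' → l++,r--
[2,19] 'y'=='y' → l++,r--
[3,18] 'z'=='z' → l++,r--
[4,17] 'x'=='x' → l++,r--
[5,16] 'z'=='z' → l++,r--
[6,15] 'c'=='c' → l++,r--
[7,14] 'a'=='a' → l++,r--
[8,13] 'x'=='x' → l++,r--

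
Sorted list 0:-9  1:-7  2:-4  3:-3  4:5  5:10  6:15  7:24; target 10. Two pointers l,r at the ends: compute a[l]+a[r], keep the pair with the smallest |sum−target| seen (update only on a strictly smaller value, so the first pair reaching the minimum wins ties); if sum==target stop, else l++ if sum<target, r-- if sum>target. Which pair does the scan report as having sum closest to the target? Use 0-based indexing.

[0,7] -9+24=15 d=5 * → r--
[0,6] -9+15=6 d=4 * → l++
[1,6] -7+15=8 d=2 * → l++
[2,6] -4+15=11 d=1 * → r--
[2,5] -4+10=6 d=4 → l++
[3,5] -3+10=7 d=3 → l++
[4,5] 5+10=15 d=5 → r--

pair (-4, 15) with sum 11 (|Δ|=1)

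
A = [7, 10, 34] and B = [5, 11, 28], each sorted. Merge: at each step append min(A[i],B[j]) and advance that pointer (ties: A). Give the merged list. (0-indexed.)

[5, 7, 10, 11, 28, 34]

[i=0,j=0] A[i]=7>B[j]=5 take 5 → j++
[i=0,j=1] A[i]=7<=B[j]=11 take 7 → i++
[i=1,j=1] A[i]=10<=B[j]=11 take 10 → i++
[i=2,j=1] A[i]=34>B[j]=11 take 11 → j++
[i=2,j=2] A[i]=34>B[j]=28 take 28 → j++
[i=2,j=3] B done, take A[i]=34 → i++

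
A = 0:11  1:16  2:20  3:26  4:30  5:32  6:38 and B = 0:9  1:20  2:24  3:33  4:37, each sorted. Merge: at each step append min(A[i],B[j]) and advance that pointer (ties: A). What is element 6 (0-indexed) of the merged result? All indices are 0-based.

[i=0,j=0] A[i]=11>B[j]=9 take 9 → j++
[i=0,j=1] A[i]=11<=B[j]=20 take 11 → i++
[i=1,j=1] A[i]=16<=B[j]=20 take 16 → i++
[i=2,j=1] A[i]=20<=B[j]=20 take 20 → i++
[i=3,j=1] A[i]=26>B[j]=20 take 20 → j++
[i=3,j=2] A[i]=26>B[j]=24 take 24 → j++
[i=3,j=3] A[i]=26<=B[j]=33 take 26 → i++
[i=4,j=3] A[i]=30<=B[j]=33 take 30 → i++
[i=5,j=3] A[i]=32<=B[j]=33 take 32 → i++
[i=6,j=3] A[i]=38>B[j]=33 take 33 → j++
[i=6,j=4] A[i]=38>B[j]=37 take 37 → j++
[i=6,j=5] B done, take A[i]=38 → i++

merged[6] = 26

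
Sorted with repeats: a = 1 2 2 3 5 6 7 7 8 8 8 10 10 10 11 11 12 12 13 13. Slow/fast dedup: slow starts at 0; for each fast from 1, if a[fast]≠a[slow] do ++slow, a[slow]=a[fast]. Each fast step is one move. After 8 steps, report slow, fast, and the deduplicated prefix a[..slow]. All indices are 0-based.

slow=6, fast=9, prefix=[1, 2, 3, 5, 6, 7, 8]

slow=0 fast=1: a[fast]=2≠a[slow]=1 write a[1]=2, slow++,fast++
slow=1 fast=2: a[fast]=2=a[slow] dup, fast++
slow=1 fast=3: a[fast]=3≠a[slow]=2 write a[2]=3, slow++,fast++
slow=2 fast=4: a[fast]=5≠a[slow]=3 write a[3]=5, slow++,fast++
slow=3 fast=5: a[fast]=6≠a[slow]=5 write a[4]=6, slow++,fast++
slow=4 fast=6: a[fast]=7≠a[slow]=6 write a[5]=7, slow++,fast++
slow=5 fast=7: a[fast]=7=a[slow] dup, fast++
slow=5 fast=8: a[fast]=8≠a[slow]=7 write a[6]=8, slow++,fast++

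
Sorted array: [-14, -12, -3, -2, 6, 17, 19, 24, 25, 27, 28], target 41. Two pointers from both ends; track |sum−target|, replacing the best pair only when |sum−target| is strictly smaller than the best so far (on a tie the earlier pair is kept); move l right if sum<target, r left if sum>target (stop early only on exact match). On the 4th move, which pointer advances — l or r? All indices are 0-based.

l

[0,10] -14+28=14 d=27 * → l++
[1,10] -12+28=16 d=25 * → l++
[2,10] -3+28=25 d=16 * → l++
[3,10] -2+28=26 d=15 * → l++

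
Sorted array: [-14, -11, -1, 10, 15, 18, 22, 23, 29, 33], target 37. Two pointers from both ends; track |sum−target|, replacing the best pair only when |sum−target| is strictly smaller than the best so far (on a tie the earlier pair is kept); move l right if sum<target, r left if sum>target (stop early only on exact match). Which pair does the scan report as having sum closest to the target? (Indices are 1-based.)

[1,10] -14+33=19 d=18 * → l++
[2,10] -11+33=22 d=15 * → l++
[3,10] -1+33=32 d=5 * → l++
[4,10] 10+33=43 d=6 → r--
[4,9] 10+29=39 d=2 * → r--
[4,8] 10+23=33 d=4 → l++
[5,8] 15+23=38 d=1 * → r--
[5,7] 15+22=37 d=0 * → stop

pair (15, 22) with sum 37 (|Δ|=0)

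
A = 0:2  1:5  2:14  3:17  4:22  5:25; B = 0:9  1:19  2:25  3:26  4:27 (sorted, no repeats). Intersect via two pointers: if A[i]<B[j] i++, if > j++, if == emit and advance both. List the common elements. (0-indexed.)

i=0 j=0: 2<9, i++
i=1 j=0: 5<9, i++
i=2 j=0: 14>9, j++
i=2 j=1: 14<19, i++
i=3 j=1: 17<19, i++
i=4 j=1: 22>19, j++
i=4 j=2: 22<25, i++
i=5 j=2: 25==25 emit, i++,j++

intersection = [25]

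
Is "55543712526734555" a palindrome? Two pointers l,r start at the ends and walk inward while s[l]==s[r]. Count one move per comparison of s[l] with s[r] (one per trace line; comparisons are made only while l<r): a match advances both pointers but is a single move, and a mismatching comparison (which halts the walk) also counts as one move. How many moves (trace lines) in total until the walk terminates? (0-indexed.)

l=0 r=16: '5'=='5', l++,r--
l=1 r=15: '5'=='5', l++,r--
l=2 r=14: '5'=='5', l++,r--
l=3 r=13: '4'=='4', l++,r--
l=4 r=12: '3'=='3', l++,r--
l=5 r=11: '7'=='7', l++,r--
l=6 r=10: '1'!='6', stop

7 moves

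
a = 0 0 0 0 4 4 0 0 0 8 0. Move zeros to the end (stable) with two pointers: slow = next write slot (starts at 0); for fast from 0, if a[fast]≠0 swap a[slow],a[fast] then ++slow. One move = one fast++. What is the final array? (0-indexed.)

slow=0 fast=0: a[fast]=0, fast++
slow=0 fast=1: a[fast]=0, fast++
slow=0 fast=2: a[fast]=0, fast++
slow=0 fast=3: a[fast]=0, fast++
slow=0 fast=4: a[fast]=4≠0 swap→a[0]=4, slow++,fast++
slow=1 fast=5: a[fast]=4≠0 swap→a[1]=4, slow++,fast++
slow=2 fast=6: a[fast]=0, fast++
slow=2 fast=7: a[fast]=0, fast++
slow=2 fast=8: a[fast]=0, fast++
slow=2 fast=9: a[fast]=8≠0 swap→a[2]=8, slow++,fast++
slow=3 fast=10: a[fast]=0, fast++

[4, 4, 8, 0, 0, 0, 0, 0, 0, 0, 0]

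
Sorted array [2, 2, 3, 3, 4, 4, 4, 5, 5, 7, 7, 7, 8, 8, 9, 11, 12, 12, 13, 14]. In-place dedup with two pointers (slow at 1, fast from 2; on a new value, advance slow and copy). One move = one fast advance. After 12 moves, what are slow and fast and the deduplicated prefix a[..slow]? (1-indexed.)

slow=1 fast=2: a[fast]=2=a[slow] dup, fast++
slow=1 fast=3: a[fast]=3≠a[slow]=2 write a[2]=3, slow++,fast++
slow=2 fast=4: a[fast]=3=a[slow] dup, fast++
slow=2 fast=5: a[fast]=4≠a[slow]=3 write a[3]=4, slow++,fast++
slow=3 fast=6: a[fast]=4=a[slow] dup, fast++
slow=3 fast=7: a[fast]=4=a[slow] dup, fast++
slow=3 fast=8: a[fast]=5≠a[slow]=4 write a[4]=5, slow++,fast++
slow=4 fast=9: a[fast]=5=a[slow] dup, fast++
slow=4 fast=10: a[fast]=7≠a[slow]=5 write a[5]=7, slow++,fast++
slow=5 fast=11: a[fast]=7=a[slow] dup, fast++
slow=5 fast=12: a[fast]=7=a[slow] dup, fast++
slow=5 fast=13: a[fast]=8≠a[slow]=7 write a[6]=8, slow++,fast++

slow=6, fast=14, prefix=[2, 3, 4, 5, 7, 8]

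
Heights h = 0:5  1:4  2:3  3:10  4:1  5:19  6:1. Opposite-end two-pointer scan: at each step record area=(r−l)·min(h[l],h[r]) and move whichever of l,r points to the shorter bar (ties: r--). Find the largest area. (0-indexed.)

[0,6] min(5,1)*6=6 best=6 * → r--
[0,5] min(5,19)*5=25 best=25 * → l++
[1,5] min(4,19)*4=16 best=25 → l++
[2,5] min(3,19)*3=9 best=25 → l++
[3,5] min(10,19)*2=20 best=25 → l++
[4,5] min(1,19)*1=1 best=25 → l++

max area = 25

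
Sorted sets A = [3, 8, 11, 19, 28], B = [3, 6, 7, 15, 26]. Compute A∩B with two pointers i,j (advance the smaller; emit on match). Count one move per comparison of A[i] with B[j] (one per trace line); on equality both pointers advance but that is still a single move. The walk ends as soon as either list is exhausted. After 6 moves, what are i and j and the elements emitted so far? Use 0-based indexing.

i=3, j=4, emitted=[3]

i=0 j=0: 3==3 emit, i++,j++
i=1 j=1: 8>6, j++
i=1 j=2: 8>7, j++
i=1 j=3: 8<15, i++
i=2 j=3: 11<15, i++
i=3 j=3: 19>15, j++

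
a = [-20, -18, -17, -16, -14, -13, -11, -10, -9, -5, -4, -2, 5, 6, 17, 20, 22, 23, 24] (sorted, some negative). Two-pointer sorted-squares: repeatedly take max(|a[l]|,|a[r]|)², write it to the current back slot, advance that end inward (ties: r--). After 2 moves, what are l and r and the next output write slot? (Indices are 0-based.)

l=0, r=16, next write slot=16

l=0 r=18: |-20|<=|24| out[18]=576, r--
l=0 r=17: |-20|<=|23| out[17]=529, r--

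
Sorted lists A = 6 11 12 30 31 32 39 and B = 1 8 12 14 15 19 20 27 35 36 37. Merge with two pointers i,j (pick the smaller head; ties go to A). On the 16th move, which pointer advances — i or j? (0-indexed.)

j

[i=0,j=0] A[i]=6>B[j]=1 take 1 → j++
[i=0,j=1] A[i]=6<=B[j]=8 take 6 → i++
[i=1,j=1] A[i]=11>B[j]=8 take 8 → j++
[i=1,j=2] A[i]=11<=B[j]=12 take 11 → i++
[i=2,j=2] A[i]=12<=B[j]=12 take 12 → i++
[i=3,j=2] A[i]=30>B[j]=12 take 12 → j++
[i=3,j=3] A[i]=30>B[j]=14 take 14 → j++
[i=3,j=4] A[i]=30>B[j]=15 take 15 → j++
[i=3,j=5] A[i]=30>B[j]=19 take 19 → j++
[i=3,j=6] A[i]=30>B[j]=20 take 20 → j++
[i=3,j=7] A[i]=30>B[j]=27 take 27 → j++
[i=3,j=8] A[i]=30<=B[j]=35 take 30 → i++
[i=4,j=8] A[i]=31<=B[j]=35 take 31 → i++
[i=5,j=8] A[i]=32<=B[j]=35 take 32 → i++
[i=6,j=8] A[i]=39>B[j]=35 take 35 → j++
[i=6,j=9] A[i]=39>B[j]=36 take 36 → j++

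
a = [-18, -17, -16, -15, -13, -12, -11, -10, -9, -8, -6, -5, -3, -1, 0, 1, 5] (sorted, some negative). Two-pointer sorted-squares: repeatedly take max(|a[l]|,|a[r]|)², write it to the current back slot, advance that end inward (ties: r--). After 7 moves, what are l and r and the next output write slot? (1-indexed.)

l=8, r=17, next write slot=10

l=1 r=17: |-18|>|5| out[17]=324, l++
l=2 r=17: |-17|>|5| out[16]=289, l++
l=3 r=17: |-16|>|5| out[15]=256, l++
l=4 r=17: |-15|>|5| out[14]=225, l++
l=5 r=17: |-13|>|5| out[13]=169, l++
l=6 r=17: |-12|>|5| out[12]=144, l++
l=7 r=17: |-11|>|5| out[11]=121, l++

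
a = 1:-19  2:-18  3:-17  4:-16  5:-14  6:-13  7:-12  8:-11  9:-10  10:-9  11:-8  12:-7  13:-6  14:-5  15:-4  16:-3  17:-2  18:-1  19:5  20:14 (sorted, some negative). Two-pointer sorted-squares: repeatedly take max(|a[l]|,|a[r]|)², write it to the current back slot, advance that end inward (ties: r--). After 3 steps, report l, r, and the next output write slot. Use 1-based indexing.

l=4, r=20, next write slot=17

l=1 r=20: |-19|>|14| out[20]=361, l++
l=2 r=20: |-18|>|14| out[19]=324, l++
l=3 r=20: |-17|>|14| out[18]=289, l++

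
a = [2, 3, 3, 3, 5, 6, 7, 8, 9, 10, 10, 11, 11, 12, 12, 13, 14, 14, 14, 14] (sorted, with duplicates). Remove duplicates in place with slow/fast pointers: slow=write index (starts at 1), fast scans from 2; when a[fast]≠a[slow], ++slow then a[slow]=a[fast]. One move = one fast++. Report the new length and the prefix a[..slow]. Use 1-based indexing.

length 12; prefix = [2, 3, 5, 6, 7, 8, 9, 10, 11, 12, 13, 14]

slow=1 fast=2: a[fast]=3≠a[slow]=2 write a[2]=3, slow++,fast++
slow=2 fast=3: a[fast]=3=a[slow] dup, fast++
slow=2 fast=4: a[fast]=3=a[slow] dup, fast++
slow=2 fast=5: a[fast]=5≠a[slow]=3 write a[3]=5, slow++,fast++
slow=3 fast=6: a[fast]=6≠a[slow]=5 write a[4]=6, slow++,fast++
slow=4 fast=7: a[fast]=7≠a[slow]=6 write a[5]=7, slow++,fast++
slow=5 fast=8: a[fast]=8≠a[slow]=7 write a[6]=8, slow++,fast++
slow=6 fast=9: a[fast]=9≠a[slow]=8 write a[7]=9, slow++,fast++
slow=7 fast=10: a[fast]=10≠a[slow]=9 write a[8]=10, slow++,fast++
slow=8 fast=11: a[fast]=10=a[slow] dup, fast++
slow=8 fast=12: a[fast]=11≠a[slow]=10 write a[9]=11, slow++,fast++
slow=9 fast=13: a[fast]=11=a[slow] dup, fast++
slow=9 fast=14: a[fast]=12≠a[slow]=11 write a[10]=12, slow++,fast++
slow=10 fast=15: a[fast]=12=a[slow] dup, fast++
slow=10 fast=16: a[fast]=13≠a[slow]=12 write a[11]=13, slow++,fast++
slow=11 fast=17: a[fast]=14≠a[slow]=13 write a[12]=14, slow++,fast++
slow=12 fast=18: a[fast]=14=a[slow] dup, fast++
slow=12 fast=19: a[fast]=14=a[slow] dup, fast++
slow=12 fast=20: a[fast]=14=a[slow] dup, fast++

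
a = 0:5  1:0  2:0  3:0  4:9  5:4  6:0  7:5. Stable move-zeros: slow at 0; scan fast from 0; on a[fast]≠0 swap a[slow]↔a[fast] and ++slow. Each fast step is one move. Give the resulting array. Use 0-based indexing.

[5, 9, 4, 5, 0, 0, 0, 0]

(s=0,f=0) a[fast]=5≠0 swap→a[0]=5 → slow++,fast++
(s=1,f=1) a[fast]=0 → fast++
(s=1,f=2) a[fast]=0 → fast++
(s=1,f=3) a[fast]=0 → fast++
(s=1,f=4) a[fast]=9≠0 swap→a[1]=9 → slow++,fast++
(s=2,f=5) a[fast]=4≠0 swap→a[2]=4 → slow++,fast++
(s=3,f=6) a[fast]=0 → fast++
(s=3,f=7) a[fast]=5≠0 swap→a[3]=5 → slow++,fast++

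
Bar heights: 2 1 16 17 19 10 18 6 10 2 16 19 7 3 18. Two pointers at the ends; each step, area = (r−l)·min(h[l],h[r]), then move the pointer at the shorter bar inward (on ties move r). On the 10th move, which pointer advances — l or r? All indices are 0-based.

[0,14] min(2,18)*14=28 best=28 * → l++
[1,14] min(1,18)*13=13 best=28 → l++
[2,14] min(16,18)*12=192 best=192 * → l++
[3,14] min(17,18)*11=187 best=192 → l++
[4,14] min(19,18)*10=180 best=192 → r--
[4,13] min(19,3)*9=27 best=192 → r--
[4,12] min(19,7)*8=56 best=192 → r--
[4,11] min(19,19)*7=133 best=192 → r--
[4,10] min(19,16)*6=96 best=192 → r--
[4,9] min(19,2)*5=10 best=192 → r--

r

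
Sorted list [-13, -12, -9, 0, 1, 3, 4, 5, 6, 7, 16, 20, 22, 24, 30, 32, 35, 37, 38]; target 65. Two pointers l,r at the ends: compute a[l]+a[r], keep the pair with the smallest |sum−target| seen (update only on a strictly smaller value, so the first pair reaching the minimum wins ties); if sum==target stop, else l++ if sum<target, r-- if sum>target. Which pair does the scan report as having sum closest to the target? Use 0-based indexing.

[0,18] -13+38=25 d=40 * → l++
[1,18] -12+38=26 d=39 * → l++
[2,18] -9+38=29 d=36 * → l++
[3,18] 0+38=38 d=27 * → l++
[4,18] 1+38=39 d=26 * → l++
[5,18] 3+38=41 d=24 * → l++
[6,18] 4+38=42 d=23 * → l++
[7,18] 5+38=43 d=22 * → l++
[8,18] 6+38=44 d=21 * → l++
[9,18] 7+38=45 d=20 * → l++
[10,18] 16+38=54 d=11 * → l++
[11,18] 20+38=58 d=7 * → l++
[12,18] 22+38=60 d=5 * → l++
[13,18] 24+38=62 d=3 * → l++
[14,18] 30+38=68 d=3 → r--
[14,17] 30+37=67 d=2 * → r--
[14,16] 30+35=65 d=0 * → stop

pair (30, 35) with sum 65 (|Δ|=0)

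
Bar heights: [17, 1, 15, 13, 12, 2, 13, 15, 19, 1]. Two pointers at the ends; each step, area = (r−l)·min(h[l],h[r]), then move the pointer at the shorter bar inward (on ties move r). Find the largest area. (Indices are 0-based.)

[0,9] min(17,1)*9=9 best=9 * → r--
[0,8] min(17,19)*8=136 best=136 * → l++
[1,8] min(1,19)*7=7 best=136 → l++
[2,8] min(15,19)*6=90 best=136 → l++
[3,8] min(13,19)*5=65 best=136 → l++
[4,8] min(12,19)*4=48 best=136 → l++
[5,8] min(2,19)*3=6 best=136 → l++
[6,8] min(13,19)*2=26 best=136 → l++
[7,8] min(15,19)*1=15 best=136 → l++

max area = 136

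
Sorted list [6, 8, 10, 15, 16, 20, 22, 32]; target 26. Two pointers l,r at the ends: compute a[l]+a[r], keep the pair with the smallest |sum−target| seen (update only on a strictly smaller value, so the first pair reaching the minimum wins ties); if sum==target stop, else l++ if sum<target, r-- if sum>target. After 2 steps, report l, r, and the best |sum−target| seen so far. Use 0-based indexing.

l=0, r=5, best |Δ|=2

l=0 r=7: 6+32=38 d=12 *, r--
l=0 r=6: 6+22=28 d=2 *, r--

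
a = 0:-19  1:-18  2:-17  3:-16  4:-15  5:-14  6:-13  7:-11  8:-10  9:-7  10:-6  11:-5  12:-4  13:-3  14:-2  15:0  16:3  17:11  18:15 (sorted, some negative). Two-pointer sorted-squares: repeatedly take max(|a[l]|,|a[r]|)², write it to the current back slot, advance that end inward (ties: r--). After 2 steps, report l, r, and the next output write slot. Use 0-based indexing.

[0,18] |-19|>|15| out[18]=361 → l++
[1,18] |-18|>|15| out[17]=324 → l++

l=2, r=18, next write slot=16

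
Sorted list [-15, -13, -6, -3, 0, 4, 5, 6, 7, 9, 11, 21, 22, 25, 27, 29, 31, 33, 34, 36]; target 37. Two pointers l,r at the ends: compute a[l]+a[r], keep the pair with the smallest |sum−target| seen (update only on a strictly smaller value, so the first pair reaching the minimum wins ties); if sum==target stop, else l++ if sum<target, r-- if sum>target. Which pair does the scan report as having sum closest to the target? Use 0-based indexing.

pair (4, 33) with sum 37 (|Δ|=0)

l=0 r=19: -15+36=21 d=16 *, l++
l=1 r=19: -13+36=23 d=14 *, l++
l=2 r=19: -6+36=30 d=7 *, l++
l=3 r=19: -3+36=33 d=4 *, l++
l=4 r=19: 0+36=36 d=1 *, l++
l=5 r=19: 4+36=40 d=3, r--
l=5 r=18: 4+34=38 d=1, r--
l=5 r=17: 4+33=37 d=0 *, stop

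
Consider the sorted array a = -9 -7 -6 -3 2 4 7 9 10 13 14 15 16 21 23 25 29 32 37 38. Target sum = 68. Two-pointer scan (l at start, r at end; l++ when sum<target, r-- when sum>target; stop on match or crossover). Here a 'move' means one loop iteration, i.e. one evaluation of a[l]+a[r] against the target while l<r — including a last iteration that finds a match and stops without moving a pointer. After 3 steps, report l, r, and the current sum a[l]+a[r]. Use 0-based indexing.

l=3, r=19, sum=35

l=0 r=19: -9+38=29 <68, l++
l=1 r=19: -7+38=31 <68, l++
l=2 r=19: -6+38=32 <68, l++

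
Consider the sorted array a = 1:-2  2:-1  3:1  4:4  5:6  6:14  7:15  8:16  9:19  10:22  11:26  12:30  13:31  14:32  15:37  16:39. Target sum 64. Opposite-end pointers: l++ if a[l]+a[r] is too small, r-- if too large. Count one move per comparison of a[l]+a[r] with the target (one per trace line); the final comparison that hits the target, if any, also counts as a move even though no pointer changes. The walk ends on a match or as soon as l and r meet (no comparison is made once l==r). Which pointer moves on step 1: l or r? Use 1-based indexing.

l=1 r=16: -2+39=37 <64, l++

l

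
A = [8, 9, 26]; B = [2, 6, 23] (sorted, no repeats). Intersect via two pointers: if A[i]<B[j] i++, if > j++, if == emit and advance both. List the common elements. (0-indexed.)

intersection = []

i=0 j=0: 8>2, j++
i=0 j=1: 8>6, j++
i=0 j=2: 8<23, i++
i=1 j=2: 9<23, i++
i=2 j=2: 26>23, j++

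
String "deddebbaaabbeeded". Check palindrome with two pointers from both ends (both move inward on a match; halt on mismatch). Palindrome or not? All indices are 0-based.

not a palindrome (mismatch at 3,13)

[0,16] 'd'=='d' → l++,r--
[1,15] 'e'=='e' → l++,r--
[2,14] 'd'=='d' → l++,r--
[3,13] 'd'!='e' → stop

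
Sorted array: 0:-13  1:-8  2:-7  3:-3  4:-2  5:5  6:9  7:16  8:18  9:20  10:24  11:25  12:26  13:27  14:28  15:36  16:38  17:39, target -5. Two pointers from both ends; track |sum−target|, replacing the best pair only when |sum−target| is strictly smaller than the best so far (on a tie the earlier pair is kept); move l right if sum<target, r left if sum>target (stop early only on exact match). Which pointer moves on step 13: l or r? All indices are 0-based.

l=0 r=17: -13+39=26 d=31 *, r--
l=0 r=16: -13+38=25 d=30 *, r--
l=0 r=15: -13+36=23 d=28 *, r--
l=0 r=14: -13+28=15 d=20 *, r--
l=0 r=13: -13+27=14 d=19 *, r--
l=0 r=12: -13+26=13 d=18 *, r--
l=0 r=11: -13+25=12 d=17 *, r--
l=0 r=10: -13+24=11 d=16 *, r--
l=0 r=9: -13+20=7 d=12 *, r--
l=0 r=8: -13+18=5 d=10 *, r--
l=0 r=7: -13+16=3 d=8 *, r--
l=0 r=6: -13+9=-4 d=1 *, r--
l=0 r=5: -13+5=-8 d=3, l++

l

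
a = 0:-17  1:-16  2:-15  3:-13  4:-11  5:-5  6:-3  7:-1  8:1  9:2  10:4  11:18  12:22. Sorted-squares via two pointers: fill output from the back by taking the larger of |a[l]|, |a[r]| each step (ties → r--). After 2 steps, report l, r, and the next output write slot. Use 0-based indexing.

l=0 r=12: |-17|<=|22| out[12]=484, r--
l=0 r=11: |-17|<=|18| out[11]=324, r--

l=0, r=10, next write slot=10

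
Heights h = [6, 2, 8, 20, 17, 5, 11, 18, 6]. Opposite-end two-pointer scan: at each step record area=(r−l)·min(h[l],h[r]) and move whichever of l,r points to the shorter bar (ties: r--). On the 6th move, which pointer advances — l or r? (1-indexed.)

[1,9] min(6,6)*8=48 best=48 * → r--
[1,8] min(6,18)*7=42 best=48 → l++
[2,8] min(2,18)*6=12 best=48 → l++
[3,8] min(8,18)*5=40 best=48 → l++
[4,8] min(20,18)*4=72 best=72 * → r--
[4,7] min(20,11)*3=33 best=72 → r--

r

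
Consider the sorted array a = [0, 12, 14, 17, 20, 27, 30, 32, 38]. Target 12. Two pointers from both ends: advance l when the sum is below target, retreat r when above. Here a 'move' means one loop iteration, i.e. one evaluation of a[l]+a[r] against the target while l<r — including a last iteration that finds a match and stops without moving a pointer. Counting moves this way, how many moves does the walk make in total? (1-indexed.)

l=1 r=9: 0+38=38 >12, r--
l=1 r=8: 0+32=32 >12, r--
l=1 r=7: 0+30=30 >12, r--
l=1 r=6: 0+27=27 >12, r--
l=1 r=5: 0+20=20 >12, r--
l=1 r=4: 0+17=17 >12, r--
l=1 r=3: 0+14=14 >12, r--
l=1 r=2: 0+12=12, found

8 moves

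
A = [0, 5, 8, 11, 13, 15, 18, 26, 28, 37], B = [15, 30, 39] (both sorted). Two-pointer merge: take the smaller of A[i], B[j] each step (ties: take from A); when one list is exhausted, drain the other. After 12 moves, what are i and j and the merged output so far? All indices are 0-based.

[i=0,j=0] A[i]=0<=B[j]=15 take 0 → i++
[i=1,j=0] A[i]=5<=B[j]=15 take 5 → i++
[i=2,j=0] A[i]=8<=B[j]=15 take 8 → i++
[i=3,j=0] A[i]=11<=B[j]=15 take 11 → i++
[i=4,j=0] A[i]=13<=B[j]=15 take 13 → i++
[i=5,j=0] A[i]=15<=B[j]=15 take 15 → i++
[i=6,j=0] A[i]=18>B[j]=15 take 15 → j++
[i=6,j=1] A[i]=18<=B[j]=30 take 18 → i++
[i=7,j=1] A[i]=26<=B[j]=30 take 26 → i++
[i=8,j=1] A[i]=28<=B[j]=30 take 28 → i++
[i=9,j=1] A[i]=37>B[j]=30 take 30 → j++
[i=9,j=2] A[i]=37<=B[j]=39 take 37 → i++

i=10, j=2, merged so far=[0, 5, 8, 11, 13, 15, 15, 18, 26, 28, 30, 37]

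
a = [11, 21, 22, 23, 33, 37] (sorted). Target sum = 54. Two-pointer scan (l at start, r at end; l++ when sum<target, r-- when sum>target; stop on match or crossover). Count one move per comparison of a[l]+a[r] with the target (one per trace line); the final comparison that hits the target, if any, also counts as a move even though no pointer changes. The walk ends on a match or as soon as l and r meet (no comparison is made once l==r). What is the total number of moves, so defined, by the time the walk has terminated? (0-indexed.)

[0,5] 11+37=48 <54 → l++
[1,5] 21+37=58 >54 → r--
[1,4] 21+33=54 → found

3 moves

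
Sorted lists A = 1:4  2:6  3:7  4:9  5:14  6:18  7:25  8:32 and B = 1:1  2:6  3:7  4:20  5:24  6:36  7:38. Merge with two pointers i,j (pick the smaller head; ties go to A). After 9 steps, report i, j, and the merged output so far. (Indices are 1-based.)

i=1 j=1: A[i]=4>B[j]=1 take 1, j++
i=1 j=2: A[i]=4<=B[j]=6 take 4, i++
i=2 j=2: A[i]=6<=B[j]=6 take 6, i++
i=3 j=2: A[i]=7>B[j]=6 take 6, j++
i=3 j=3: A[i]=7<=B[j]=7 take 7, i++
i=4 j=3: A[i]=9>B[j]=7 take 7, j++
i=4 j=4: A[i]=9<=B[j]=20 take 9, i++
i=5 j=4: A[i]=14<=B[j]=20 take 14, i++
i=6 j=4: A[i]=18<=B[j]=20 take 18, i++

i=7, j=4, merged so far=[1, 4, 6, 6, 7, 7, 9, 14, 18]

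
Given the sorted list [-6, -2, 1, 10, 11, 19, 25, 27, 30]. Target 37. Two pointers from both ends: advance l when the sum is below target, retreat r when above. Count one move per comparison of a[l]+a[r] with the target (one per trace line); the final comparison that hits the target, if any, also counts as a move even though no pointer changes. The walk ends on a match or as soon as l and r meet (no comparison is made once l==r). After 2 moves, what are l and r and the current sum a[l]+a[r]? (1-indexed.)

l=3, r=9, sum=31

l=1 r=9: -6+30=24 <37, l++
l=2 r=9: -2+30=28 <37, l++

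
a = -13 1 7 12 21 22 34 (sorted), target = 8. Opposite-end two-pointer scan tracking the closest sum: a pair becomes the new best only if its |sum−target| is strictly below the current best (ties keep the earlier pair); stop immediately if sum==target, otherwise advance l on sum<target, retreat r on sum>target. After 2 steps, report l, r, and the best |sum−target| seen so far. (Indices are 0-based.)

[0,6] -13+34=21 d=13 * → r--
[0,5] -13+22=9 d=1 * → r--

l=0, r=4, best |Δ|=1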